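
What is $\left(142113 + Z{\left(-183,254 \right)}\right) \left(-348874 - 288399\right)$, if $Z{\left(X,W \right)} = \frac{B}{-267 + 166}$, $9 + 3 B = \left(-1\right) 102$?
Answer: $- \frac{9147066141850}{101} \approx -9.0565 \cdot 10^{10}$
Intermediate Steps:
$B = -37$ ($B = -3 + \frac{\left(-1\right) 102}{3} = -3 + \frac{1}{3} \left(-102\right) = -3 - 34 = -37$)
$Z{\left(X,W \right)} = \frac{37}{101}$ ($Z{\left(X,W \right)} = - \frac{37}{-267 + 166} = - \frac{37}{-101} = \left(-37\right) \left(- \frac{1}{101}\right) = \frac{37}{101}$)
$\left(142113 + Z{\left(-183,254 \right)}\right) \left(-348874 - 288399\right) = \left(142113 + \frac{37}{101}\right) \left(-348874 - 288399\right) = \frac{14353450}{101} \left(-637273\right) = - \frac{9147066141850}{101}$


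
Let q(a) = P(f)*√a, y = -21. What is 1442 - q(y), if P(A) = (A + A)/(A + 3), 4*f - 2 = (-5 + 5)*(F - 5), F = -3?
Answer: 1442 - 2*I*√21/7 ≈ 1442.0 - 1.3093*I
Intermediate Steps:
f = ½ (f = ½ + ((-5 + 5)*(-3 - 5))/4 = ½ + (0*(-8))/4 = ½ + (¼)*0 = ½ + 0 = ½ ≈ 0.50000)
P(A) = 2*A/(3 + A) (P(A) = (2*A)/(3 + A) = 2*A/(3 + A))
q(a) = 2*√a/7 (q(a) = (2*(½)/(3 + ½))*√a = (2*(½)/(7/2))*√a = (2*(½)*(2/7))*√a = 2*√a/7)
1442 - q(y) = 1442 - 2*√(-21)/7 = 1442 - 2*I*√21/7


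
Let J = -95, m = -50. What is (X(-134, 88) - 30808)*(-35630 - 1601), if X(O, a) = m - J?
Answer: 1145337253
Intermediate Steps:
X(O, a) = 45 (X(O, a) = -50 - 1*(-95) = -50 + 95 = 45)
(X(-134, 88) - 30808)*(-35630 - 1601) = (45 - 30808)*(-35630 - 1601) = -30763*(-37231) = 1145337253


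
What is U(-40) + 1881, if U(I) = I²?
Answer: 3481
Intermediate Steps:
U(-40) + 1881 = (-40)² + 1881 = 1600 + 1881 = 3481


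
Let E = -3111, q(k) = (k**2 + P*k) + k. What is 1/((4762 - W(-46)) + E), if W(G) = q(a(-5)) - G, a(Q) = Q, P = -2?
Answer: 1/1575 ≈ 0.00063492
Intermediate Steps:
q(k) = k**2 - k (q(k) = (k**2 - 2*k) + k = k**2 - k)
W(G) = 30 - G (W(G) = -5*(-1 - 5) - G = -5*(-6) - G = 30 - G)
1/((4762 - W(-46)) + E) = 1/((4762 - (30 - 1*(-46))) - 3111) = 1/((4762 - (30 + 46)) - 3111) = 1/((4762 - 1*76) - 3111) = 1/((4762 - 76) - 3111) = 1/(4686 - 3111) = 1/1575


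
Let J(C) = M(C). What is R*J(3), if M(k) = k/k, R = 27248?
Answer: 27248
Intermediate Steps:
M(k) = 1
J(C) = 1
R*J(3) = 27248*1 = 27248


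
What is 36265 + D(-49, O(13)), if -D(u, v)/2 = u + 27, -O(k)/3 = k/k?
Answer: 36309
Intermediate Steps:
O(k) = -3 (O(k) = -3*k/k = -3*1 = -3)
D(u, v) = -54 - 2*u (D(u, v) = -2*(u + 27) = -2*(27 + u) = -54 - 2*u)
36265 + D(-49, O(13)) = 36265 + (-54 - 2*(-49)) = 36265 + (-54 + 98) = 36265 + 44 = 36309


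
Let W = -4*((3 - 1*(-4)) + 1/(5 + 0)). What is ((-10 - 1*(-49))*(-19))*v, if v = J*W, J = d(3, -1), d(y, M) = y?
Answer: 320112/5 ≈ 64022.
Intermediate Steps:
J = 3
W = -144/5 (W = -4*((3 + 4) + 1/5) = -4*(7 + ⅕) = -4*36/5 = -144/5 ≈ -28.800)
v = -432/5 (v = 3*(-144/5) = -432/5 ≈ -86.400)
((-10 - 1*(-49))*(-19))*v = ((-10 - 1*(-49))*(-19))*(-432/5) = ((-10 + 49)*(-19))*(-432/5) = (39*(-19))*(-432/5) = -741*(-432/5) = 320112/5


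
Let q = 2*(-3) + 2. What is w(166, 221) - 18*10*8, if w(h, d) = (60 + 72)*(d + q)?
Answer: 27204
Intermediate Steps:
q = -4 (q = -6 + 2 = -4)
w(h, d) = -528 + 132*d (w(h, d) = (60 + 72)*(d - 4) = 132*(-4 + d) = -528 + 132*d)
w(166, 221) - 18*10*8 = (-528 + 132*221) - 18*10*8 = (-528 + 29172) - 180*8 = 28644 - 1440 = 27204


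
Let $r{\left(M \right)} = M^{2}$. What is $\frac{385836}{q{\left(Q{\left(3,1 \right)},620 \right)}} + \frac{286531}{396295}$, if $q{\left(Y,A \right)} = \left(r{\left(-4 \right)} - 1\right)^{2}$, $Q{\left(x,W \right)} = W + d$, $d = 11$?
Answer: $\frac{10197956473}{5944425} \approx 1715.5$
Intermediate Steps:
$Q{\left(x,W \right)} = 11 + W$ ($Q{\left(x,W \right)} = W + 11 = 11 + W$)
$q{\left(Y,A \right)} = 225$ ($q{\left(Y,A \right)} = \left(\left(-4\right)^{2} - 1\right)^{2} = \left(16 - 1\right)^{2} = 15^{2} = 225$)
$\frac{385836}{q{\left(Q{\left(3,1 \right)},620 \right)}} + \frac{286531}{396295} = \frac{385836}{225} + \frac{286531}{396295} = 385836 \cdot \frac{1}{225} + 286531 \cdot \frac{1}{396295} = \frac{128612}{75} + \frac{286531}{396295} = \frac{10197956473}{5944425}$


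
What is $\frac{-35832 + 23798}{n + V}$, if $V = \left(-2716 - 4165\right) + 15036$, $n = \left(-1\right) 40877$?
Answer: $\frac{6017}{16361} \approx 0.36776$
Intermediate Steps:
$n = -40877$
$V = 8155$ ($V = -6881 + 15036 = 8155$)
$\frac{-35832 + 23798}{n + V} = \frac{-35832 + 23798}{-40877 + 8155} = - \frac{12034}{-32722} = \left(-12034\right) \left(- \frac{1}{32722}\right) = \frac{6017}{16361}$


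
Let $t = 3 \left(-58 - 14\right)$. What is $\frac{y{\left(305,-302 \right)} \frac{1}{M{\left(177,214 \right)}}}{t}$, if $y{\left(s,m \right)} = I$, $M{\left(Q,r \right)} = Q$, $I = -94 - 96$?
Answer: $\frac{95}{19116} \approx 0.0049697$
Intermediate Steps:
$I = -190$
$y{\left(s,m \right)} = -190$
$t = -216$ ($t = 3 \left(-72\right) = -216$)
$\frac{y{\left(305,-302 \right)} \frac{1}{M{\left(177,214 \right)}}}{t} = \frac{\left(-190\right) \frac{1}{177}}{-216} = \left(-190\right) \frac{1}{177} \left(- \frac{1}{216}\right) = \left(- \frac{190}{177}\right) \left(- \frac{1}{216}\right) = \frac{95}{19116}$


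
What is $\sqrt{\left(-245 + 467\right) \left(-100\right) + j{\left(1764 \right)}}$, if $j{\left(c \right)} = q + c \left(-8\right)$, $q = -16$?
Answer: $2 i \sqrt{9082} \approx 190.6 i$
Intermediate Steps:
$j{\left(c \right)} = -16 - 8 c$ ($j{\left(c \right)} = -16 + c \left(-8\right) = -16 - 8 c$)
$\sqrt{\left(-245 + 467\right) \left(-100\right) + j{\left(1764 \right)}} = \sqrt{\left(-245 + 467\right) \left(-100\right) - 14128} = \sqrt{222 \left(-100\right) - 14128} = \sqrt{-22200 - 14128} = \sqrt{-36328} = 2 i \sqrt{9082}$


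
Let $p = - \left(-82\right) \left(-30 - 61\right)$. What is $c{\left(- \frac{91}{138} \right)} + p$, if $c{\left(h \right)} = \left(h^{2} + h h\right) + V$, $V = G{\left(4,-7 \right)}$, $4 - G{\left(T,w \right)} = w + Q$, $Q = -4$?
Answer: $- \frac{70902053}{9522} \approx -7446.1$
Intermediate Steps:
$G{\left(T,w \right)} = 8 - w$ ($G{\left(T,w \right)} = 4 - \left(w - 4\right) = 4 - \left(-4 + w\right) = 8 - w$)
$V = 15$ ($V = 8 - -7 = 8 + 7 = 15$)
$p = -7462$ ($p = - \left(-82\right) \left(-91\right) = \left(-1\right) 7462 = -7462$)
$c{\left(h \right)} = 15 + 2 h^{2}$ ($c{\left(h \right)} = \left(h^{2} + h h\right) + 15 = \left(h^{2} + h^{2}\right) + 15 = 2 h^{2} + 15 = 15 + 2 h^{2}$)
$c{\left(- \frac{91}{138} \right)} + p = \left(15 + 2 \left(- \frac{91}{138}\right)^{2}\right) - 7462 = \left(15 + 2 \cdot \frac{8281}{19044}\right) - 7462 = \left(15 + \frac{8281}{9522}\right) - 7462 = \frac{151111}{9522} - 7462 = - \frac{70902053}{9522}$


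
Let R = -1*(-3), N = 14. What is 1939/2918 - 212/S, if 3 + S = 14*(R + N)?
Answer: -162951/685730 ≈ -0.23763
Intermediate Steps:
R = 3
S = 235 (S = -3 + 14*(3 + 14) = -3 + 14*17 = -3 + 238 = 235)
1939/2918 - 212/S = 1939/2918 - 212/235 = -162951/685730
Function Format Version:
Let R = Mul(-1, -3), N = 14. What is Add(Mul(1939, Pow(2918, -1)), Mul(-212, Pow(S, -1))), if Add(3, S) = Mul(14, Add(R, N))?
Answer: Rational(-162951, 685730) ≈ -0.23763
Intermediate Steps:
R = 3
S = 235 (S = Add(-3, Mul(14, Add(3, 14))) = Add(-3, Mul(14, 17)) = Add(-3, 238) = 235)
Add(Mul(1939, Pow(2918, -1)), Mul(-212, Pow(S, -1))) = Add(Mul(1939, Pow(2918, -1)), Mul(-212, Pow(235, -1))) = Add(Mul(1939, Rational(1, 2918)), Mul(-212, Rational(1, 235))) = Add(Rational(1939, 2918), Rational(-212, 235)) = Rational(-162951, 685730)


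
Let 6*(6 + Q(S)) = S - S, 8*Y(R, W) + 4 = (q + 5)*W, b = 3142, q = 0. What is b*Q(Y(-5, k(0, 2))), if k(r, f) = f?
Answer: -18852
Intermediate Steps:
Y(R, W) = -½ + 5*W/8 (Y(R, W) = -½ + ((0 + 5)*W)/8 = -½ + (5*W)/8 = -½ + 5*W/8)
Q(S) = -6 (Q(S) = -6 + (S - S)/6 = -6 + (⅙)*0 = -6 + 0 = -6)
b*Q(Y(-5, k(0, 2))) = 3142*(-6) = -18852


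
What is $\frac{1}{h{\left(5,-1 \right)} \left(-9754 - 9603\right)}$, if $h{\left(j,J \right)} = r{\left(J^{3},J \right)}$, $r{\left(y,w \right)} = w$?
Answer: $\frac{1}{19357} \approx 5.1661 \cdot 10^{-5}$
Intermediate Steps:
$h{\left(j,J \right)} = J$
$\frac{1}{h{\left(5,-1 \right)} \left(-9754 - 9603\right)} = \frac{1}{\left(-1\right) \left(-9754 - 9603\right)} = \frac{1}{\left(-1\right) \left(-19357\right)} = \frac{1}{19357}$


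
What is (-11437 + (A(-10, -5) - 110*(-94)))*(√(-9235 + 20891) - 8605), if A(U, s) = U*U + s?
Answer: 8622210 - 2004*√2914 ≈ 8.5140e+6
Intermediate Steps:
A(U, s) = s + U² (A(U, s) = U² + s = s + U²)
(-11437 + (A(-10, -5) - 110*(-94)))*(√(-9235 + 20891) - 8605) = (-11437 + ((-5 + (-10)²) - 110*(-94)))*(√(-9235 + 20891) - 8605) = (-11437 + ((-5 + 100) + 10340))*(√11656 - 8605) = (-11437 + (95 + 10340))*(2*√2914 - 8605) = (-11437 + 10435)*(-8605 + 2*√2914) = -1002*(-8605 + 2*√2914) = 8622210 - 2004*√2914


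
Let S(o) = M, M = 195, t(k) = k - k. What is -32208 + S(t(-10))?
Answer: -32013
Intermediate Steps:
t(k) = 0
S(o) = 195
-32208 + S(t(-10)) = -32208 + 195 = -32013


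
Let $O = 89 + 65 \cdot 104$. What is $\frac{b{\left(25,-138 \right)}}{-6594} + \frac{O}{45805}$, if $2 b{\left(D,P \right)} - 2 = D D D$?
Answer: $- \frac{208490041}{201358780} \approx -1.0354$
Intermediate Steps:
$O = 6849$ ($O = 89 + 6760 = 6849$)
$b{\left(D,P \right)} = 1 + \frac{D^{3}}{2}$ ($b{\left(D,P \right)} = 1 + \frac{D D D}{2} = 1 + \frac{D^{2} D}{2} = 1 + \frac{D^{3}}{2}$)
$\frac{b{\left(25,-138 \right)}}{-6594} + \frac{O}{45805} = \frac{1 + \frac{25^{3}}{2}}{-6594} + \frac{6849}{45805} = \left(1 + \frac{1}{2} \cdot 15625\right) \left(- \frac{1}{6594}\right) + 6849 \cdot \frac{1}{45805} = \left(1 + \frac{15625}{2}\right) \left(- \frac{1}{6594}\right) + \frac{6849}{45805} = \frac{15627}{2} \left(- \frac{1}{6594}\right) + \frac{6849}{45805} = - \frac{5209}{4396} + \frac{6849}{45805} = - \frac{208490041}{201358780}$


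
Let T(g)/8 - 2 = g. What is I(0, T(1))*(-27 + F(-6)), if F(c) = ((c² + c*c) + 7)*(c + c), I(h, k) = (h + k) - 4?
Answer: -19500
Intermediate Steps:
T(g) = 16 + 8*g
I(h, k) = -4 + h + k
F(c) = 2*c*(7 + 2*c²) (F(c) = ((c² + c²) + 7)*(2*c) = (2*c² + 7)*(2*c) = (7 + 2*c²)*(2*c) = 2*c*(7 + 2*c²))
I(0, T(1))*(-27 + F(-6)) = (-4 + 0 + (16 + 8*1))*(-27 + (4*(-6)³ + 14*(-6))) = (-4 + 0 + (16 + 8))*(-27 + (4*(-216) - 84)) = (-4 + 0 + 24)*(-27 + (-864 - 84)) = 20*(-27 - 948) = 20*(-975) = -19500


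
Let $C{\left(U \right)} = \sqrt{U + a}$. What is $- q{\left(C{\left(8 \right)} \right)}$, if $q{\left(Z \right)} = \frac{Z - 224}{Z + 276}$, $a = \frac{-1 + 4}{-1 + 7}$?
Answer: $\frac{24733}{30467} - \frac{100 \sqrt{34}}{30467} \approx 0.79266$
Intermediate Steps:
$a = \frac{1}{2}$ ($a = \frac{3}{6} = 3 \cdot \frac{1}{6} = \frac{1}{2} \approx 0.5$)
$C{\left(U \right)} = \sqrt{\frac{1}{2} + U}$ ($C{\left(U \right)} = \sqrt{U + \frac{1}{2}} = \sqrt{\frac{1}{2} + U}$)
$q{\left(Z \right)} = \frac{-224 + Z}{276 + Z}$
$- q{\left(C{\left(8 \right)} \right)} = - \frac{-224 + \frac{\sqrt{2 + 4 \cdot 8}}{2}}{276 + \frac{\sqrt{2 + 4 \cdot 8}}{2}} = - \frac{-224 + \frac{\sqrt{2 + 32}}{2}}{276 + \frac{\sqrt{2 + 32}}{2}} = - \frac{-224 + \frac{\sqrt{34}}{2}}{276 + \frac{\sqrt{34}}{2}}$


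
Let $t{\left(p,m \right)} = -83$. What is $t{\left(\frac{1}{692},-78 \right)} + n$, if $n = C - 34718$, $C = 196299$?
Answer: $161498$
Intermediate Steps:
$n = 161581$ ($n = 196299 - 34718 = 161581$)
$t{\left(\frac{1}{692},-78 \right)} + n = -83 + 161581 = 161498$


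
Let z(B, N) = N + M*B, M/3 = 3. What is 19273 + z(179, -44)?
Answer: 20840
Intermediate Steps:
M = 9 (M = 3*3 = 9)
z(B, N) = N + 9*B
19273 + z(179, -44) = 19273 + (-44 + 9*179) = 19273 + (-44 + 1611) = 19273 + 1567 = 20840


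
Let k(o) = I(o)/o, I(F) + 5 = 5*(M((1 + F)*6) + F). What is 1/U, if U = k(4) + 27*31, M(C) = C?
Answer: 4/3513 ≈ 0.0011386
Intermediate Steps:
I(F) = 25 + 35*F (I(F) = -5 + 5*((1 + F)*6 + F) = -5 + 5*((6 + 6*F) + F) = -5 + 5*(6 + 7*F) = -5 + (30 + 35*F) = 25 + 35*F)
k(o) = (25 + 35*o)/o
U = 3513/4 (U = (35 + 25/4) + 27*31 = (35 + 25*(1/4)) + 837 = (35 + 25/4) + 837 = 165/4 + 837 = 3513/4 ≈ 878.25)
1/U = 1/(3513/4) = 4/3513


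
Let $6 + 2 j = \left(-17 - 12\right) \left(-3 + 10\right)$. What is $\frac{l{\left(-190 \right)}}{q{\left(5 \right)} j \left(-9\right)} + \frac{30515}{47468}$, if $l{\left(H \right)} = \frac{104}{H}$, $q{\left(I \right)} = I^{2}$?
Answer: $\frac{136317011453}{212057356500} \approx 0.64283$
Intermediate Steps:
$j = - \frac{209}{2}$ ($j = -3 + \frac{\left(-17 - 12\right) \left(-3 + 10\right)}{2} = -3 + \frac{\left(-29\right) 7}{2} = -3 + \frac{1}{2} \left(-203\right) = -3 - \frac{203}{2} = - \frac{209}{2} \approx -104.5$)
$\frac{l{\left(-190 \right)}}{q{\left(5 \right)} j \left(-9\right)} + \frac{30515}{47468} = \frac{104 \frac{1}{-190}}{5^{2} \left(- \frac{209}{2}\right) \left(-9\right)} + \frac{30515}{47468} = \frac{104 \left(- \frac{1}{190}\right)}{25 \left(- \frac{209}{2}\right) \left(-9\right)} + 30515 \cdot \frac{1}{47468} = - \frac{52}{95 \left(\left(- \frac{5225}{2}\right) \left(-9\right)\right)} + \frac{30515}{47468} = - \frac{52}{95 \cdot \frac{47025}{2}} + \frac{30515}{47468} = \left(- \frac{52}{95}\right) \frac{2}{47025} + \frac{30515}{47468} = - \frac{104}{4467375} + \frac{30515}{47468} = \frac{136317011453}{212057356500}$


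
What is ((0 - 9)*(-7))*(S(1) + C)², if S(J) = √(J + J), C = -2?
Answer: 378 - 252*√2 ≈ 21.618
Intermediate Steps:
S(J) = √2*√J (S(J) = √(2*J) = √2*√J)
((0 - 9)*(-7))*(S(1) + C)² = ((0 - 9)*(-7))*(√2*√1 - 2)² = (-9*(-7))*(√2*1 - 2)² = 63*(√2 - 2)² = 63*(-2 + √2)²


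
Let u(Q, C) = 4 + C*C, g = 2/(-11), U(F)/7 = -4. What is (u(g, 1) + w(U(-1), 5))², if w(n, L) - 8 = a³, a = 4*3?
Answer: 3031081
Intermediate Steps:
U(F) = -28 (U(F) = 7*(-4) = -28)
g = -2/11 (g = 2*(-1/11) = -2/11 ≈ -0.18182)
u(Q, C) = 4 + C²
a = 12
w(n, L) = 1736 (w(n, L) = 8 + 12³ = 8 + 1728 = 1736)
(u(g, 1) + w(U(-1), 5))² = ((4 + 1²) + 1736)² = ((4 + 1) + 1736)² = (5 + 1736)² = 1741² = 3031081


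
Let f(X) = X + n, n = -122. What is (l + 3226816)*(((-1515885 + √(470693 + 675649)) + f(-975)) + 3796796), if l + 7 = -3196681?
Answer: 68686236192 + 30128*√1146342 ≈ 6.8718e+10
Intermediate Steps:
l = -3196688 (l = -7 - 3196681 = -3196688)
f(X) = -122 + X (f(X) = X - 122 = -122 + X)
(l + 3226816)*(((-1515885 + √(470693 + 675649)) + f(-975)) + 3796796) = (-3196688 + 3226816)*(((-1515885 + √(470693 + 675649)) + (-122 - 975)) + 3796796) = 30128*(((-1515885 + √1146342) - 1097) + 3796796) = 30128*((-1516982 + √1146342) + 3796796) = 30128*(2279814 + √1146342) = 68686236192 + 30128*√1146342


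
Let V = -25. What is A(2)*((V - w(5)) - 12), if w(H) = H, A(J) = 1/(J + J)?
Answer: -21/2 ≈ -10.500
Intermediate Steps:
A(J) = 1/(2*J)
A(2)*((V - w(5)) - 12) = ((1/2)/2)*((-25 - 1*5) - 12) = ((1/2)*(1/2))*((-25 - 5) - 12) = (-30 - 12)/4 = (1/4)*(-42) = -21/2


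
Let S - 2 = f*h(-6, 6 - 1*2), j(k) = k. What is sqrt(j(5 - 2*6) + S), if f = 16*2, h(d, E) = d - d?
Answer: I*sqrt(5) ≈ 2.2361*I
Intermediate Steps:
h(d, E) = 0
f = 32
S = 2 (S = 2 + 32*0 = 2 + 0 = 2)
sqrt(j(5 - 2*6) + S) = sqrt((5 - 2*6) + 2) = sqrt((5 - 12) + 2) = sqrt(-7 + 2) = sqrt(-5) = I*sqrt(5)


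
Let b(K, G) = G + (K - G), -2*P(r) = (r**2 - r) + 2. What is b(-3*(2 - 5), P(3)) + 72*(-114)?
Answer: -8199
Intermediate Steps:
P(r) = -1 + r/2 - r**2/2 (P(r) = -((r**2 - r) + 2)/2 = -(2 + r**2 - r)/2 = -1 + r/2 - r**2/2)
b(K, G) = K
b(-3*(2 - 5), P(3)) + 72*(-114) = -3*(2 - 5) + 72*(-114) = -3*(-3) - 8208 = 9 - 8208 = -8199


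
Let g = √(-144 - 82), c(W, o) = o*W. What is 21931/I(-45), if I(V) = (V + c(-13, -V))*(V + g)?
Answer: 3133/4502 + 3133*I*√226/202590 ≈ 0.69591 + 0.23249*I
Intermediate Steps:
c(W, o) = W*o
g = I*√226 (g = √(-226) = I*√226 ≈ 15.033*I)
I(V) = 14*V*(V + I*√226) (I(V) = (V - (-13)*V)*(V + I*√226) = (V + 13*V)*(V + I*√226) = (14*V)*(V + I*√226) = 14*V*(V + I*√226))
21931/I(-45) = 21931/((14*(-45)*(-45 + I*√226))) = 21931/(28350 - 630*I*√226)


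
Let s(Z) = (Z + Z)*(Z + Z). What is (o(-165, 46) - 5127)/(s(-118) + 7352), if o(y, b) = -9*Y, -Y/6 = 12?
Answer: -1493/21016 ≈ -0.071041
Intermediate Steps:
Y = -72 (Y = -6*12 = -72)
s(Z) = 4*Z² (s(Z) = (2*Z)*(2*Z) = 4*Z²)
o(y, b) = 648 (o(y, b) = -9*(-72) = 648)
(o(-165, 46) - 5127)/(s(-118) + 7352) = (648 - 5127)/(4*(-118)² + 7352) = -4479/(4*13924 + 7352) = -4479/(55696 + 7352) = -4479/63048 = -4479*1/63048 = -1493/21016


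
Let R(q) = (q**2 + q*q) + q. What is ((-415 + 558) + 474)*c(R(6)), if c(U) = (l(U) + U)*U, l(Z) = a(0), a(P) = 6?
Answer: 4042584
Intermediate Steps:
l(Z) = 6
R(q) = q + 2*q**2 (R(q) = (q**2 + q**2) + q = 2*q**2 + q = q + 2*q**2)
c(U) = U*(6 + U) (c(U) = (6 + U)*U = U*(6 + U))
((-415 + 558) + 474)*c(R(6)) = ((-415 + 558) + 474)*((6*(1 + 2*6))*(6 + 6*(1 + 2*6))) = (143 + 474)*((6*(1 + 12))*(6 + 6*(1 + 12))) = 617*((6*13)*(6 + 6*13)) = 617*(78*(6 + 78)) = 617*(78*84) = 617*6552 = 4042584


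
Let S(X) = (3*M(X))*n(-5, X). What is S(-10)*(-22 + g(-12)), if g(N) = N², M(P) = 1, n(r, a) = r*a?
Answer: 18300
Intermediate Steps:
n(r, a) = a*r
S(X) = -15*X (S(X) = (3*1)*(X*(-5)) = 3*(-5*X) = -15*X)
S(-10)*(-22 + g(-12)) = (-15*(-10))*(-22 + (-12)²) = 150*(-22 + 144) = 150*122 = 18300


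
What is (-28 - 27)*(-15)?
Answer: 825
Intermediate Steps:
(-28 - 27)*(-15) = -55*(-15) = 825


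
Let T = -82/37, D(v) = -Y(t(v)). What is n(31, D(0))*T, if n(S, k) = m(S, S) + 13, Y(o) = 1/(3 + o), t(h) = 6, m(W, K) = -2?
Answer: -902/37 ≈ -24.378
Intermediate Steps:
D(v) = -1/9 (D(v) = -1/(3 + 6) = -1/9)
T = -82/37 (T = -82*1/37 = -82/37 ≈ -2.2162)
n(S, k) = 11 (n(S, k) = -2 + 13 = 11)
n(31, D(0))*T = 11*(-82/37) = -902/37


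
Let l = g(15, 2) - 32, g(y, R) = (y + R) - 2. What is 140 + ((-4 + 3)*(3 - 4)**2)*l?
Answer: 157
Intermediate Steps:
g(y, R) = -2 + R + y (g(y, R) = (R + y) - 2 = -2 + R + y)
l = -17 (l = (-2 + 2 + 15) - 32 = 15 - 32 = -17)
140 + ((-4 + 3)*(3 - 4)**2)*l = 140 + ((-4 + 3)*(3 - 4)**2)*(-17) = 140 - 1*(-1)**2*(-17) = 140 - 1*1*(-17) = 140 - 1*(-17) = 140 + 17 = 157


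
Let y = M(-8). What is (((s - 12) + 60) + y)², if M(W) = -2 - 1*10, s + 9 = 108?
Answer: 18225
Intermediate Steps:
s = 99 (s = -9 + 108 = 99)
M(W) = -12 (M(W) = -2 - 10 = -12)
y = -12
(((s - 12) + 60) + y)² = (((99 - 12) + 60) - 12)² = ((87 + 60) - 12)² = (147 - 12)² = 135² = 18225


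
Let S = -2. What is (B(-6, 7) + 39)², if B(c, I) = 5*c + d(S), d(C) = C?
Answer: 49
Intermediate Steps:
B(c, I) = -2 + 5*c (B(c, I) = 5*c - 2 = -2 + 5*c)
(B(-6, 7) + 39)² = ((-2 + 5*(-6)) + 39)² = ((-2 - 30) + 39)² = (-32 + 39)² = 7² = 49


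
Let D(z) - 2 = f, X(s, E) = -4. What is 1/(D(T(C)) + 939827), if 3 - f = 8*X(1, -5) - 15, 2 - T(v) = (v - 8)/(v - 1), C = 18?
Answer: 1/939879 ≈ 1.0640e-6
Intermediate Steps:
T(v) = 2 - (-8 + v)/(-1 + v) (T(v) = 2 - (v - 8)/(v - 1) = 2 - (-8 + v)/(-1 + v))
f = 50 (f = 3 - (8*(-4) - 15) = 3 - (-32 - 15) = 3 - 1*(-47) = 3 + 47 = 50)
D(z) = 52 (D(z) = 2 + 50 = 52)
1/(D(T(C)) + 939827) = 1/(52 + 939827) = 1/939879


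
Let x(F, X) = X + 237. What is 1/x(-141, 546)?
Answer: 1/783 ≈ 0.0012771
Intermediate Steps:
x(F, X) = 237 + X
1/x(-141, 546) = 1/(237 + 546) = 1/783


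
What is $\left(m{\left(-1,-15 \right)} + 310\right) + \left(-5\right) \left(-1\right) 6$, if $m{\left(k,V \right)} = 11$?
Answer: $351$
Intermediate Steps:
$\left(m{\left(-1,-15 \right)} + 310\right) + \left(-5\right) \left(-1\right) 6 = \left(11 + 310\right) + \left(-5\right) \left(-1\right) 6 = 321 + 5 \cdot 6 = 321 + 30 = 351$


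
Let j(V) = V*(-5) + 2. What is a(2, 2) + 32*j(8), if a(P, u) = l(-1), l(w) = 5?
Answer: -1211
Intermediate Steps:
j(V) = 2 - 5*V (j(V) = -5*V + 2 = 2 - 5*V)
a(P, u) = 5
a(2, 2) + 32*j(8) = 5 + 32*(2 - 5*8) = 5 + 32*(2 - 40) = 5 + 32*(-38) = 5 - 1216 = -1211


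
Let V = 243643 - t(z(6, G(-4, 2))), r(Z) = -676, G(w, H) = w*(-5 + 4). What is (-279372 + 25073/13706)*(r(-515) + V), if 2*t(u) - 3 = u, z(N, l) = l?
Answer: -1860637593202193/27412 ≈ -6.7877e+10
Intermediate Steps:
G(w, H) = -w (G(w, H) = w*(-1) = -w)
t(u) = 3/2 + u/2
V = 487279/2 (V = 243643 - (3/2 + (-1*(-4))/2) = 243643 - (3/2 + (½)*4) = 243643 - (3/2 + 2) = 243643 - 1*7/2 = 243643 - 7/2 = 487279/2 ≈ 2.4364e+5)
(-279372 + 25073/13706)*(r(-515) + V) = (-279372 + 25073/13706)*(-676 + 487279/2) = (-279372 + 25073*(1/13706))*(485927/2) = (-279372 + 25073/13706)*(485927/2) = -3829047559/13706*485927/2 = -1860637593202193/27412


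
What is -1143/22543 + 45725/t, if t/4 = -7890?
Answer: -213370351/142291416 ≈ -1.4995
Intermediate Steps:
t = -31560 (t = 4*(-7890) = -31560)
-1143/22543 + 45725/t = -1143/22543 + 45725/(-31560) = -1143*1/22543 + 45725*(-1/31560) = -1143/22543 - 9145/6312 = -213370351/142291416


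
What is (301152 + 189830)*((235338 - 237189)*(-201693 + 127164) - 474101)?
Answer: 67499752674596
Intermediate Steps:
(301152 + 189830)*((235338 - 237189)*(-201693 + 127164) - 474101) = 490982*(-1851*(-74529) - 474101) = 490982*(137953179 - 474101) = 490982*137479078 = 67499752674596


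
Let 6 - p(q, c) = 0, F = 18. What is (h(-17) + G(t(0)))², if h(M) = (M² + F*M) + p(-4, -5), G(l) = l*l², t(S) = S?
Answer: 121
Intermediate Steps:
p(q, c) = 6 (p(q, c) = 6 - 1*0 = 6 + 0 = 6)
G(l) = l³
h(M) = 6 + M² + 18*M (h(M) = (M² + 18*M) + 6 = 6 + M² + 18*M)
(h(-17) + G(t(0)))² = ((6 + (-17)² + 18*(-17)) + 0³)² = ((6 + 289 - 306) + 0)² = (-11 + 0)² = (-11)² = 121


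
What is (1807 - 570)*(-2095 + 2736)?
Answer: 792917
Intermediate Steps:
(1807 - 570)*(-2095 + 2736) = 1237*641 = 792917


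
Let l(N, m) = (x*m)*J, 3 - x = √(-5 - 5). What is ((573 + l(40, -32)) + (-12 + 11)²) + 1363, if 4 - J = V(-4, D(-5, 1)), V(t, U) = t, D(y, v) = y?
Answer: 1169 + 256*I*√10 ≈ 1169.0 + 809.54*I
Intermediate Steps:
x = 3 - I*√10 (x = 3 - √(-5 - 5) = 3 - √(-10) = 3 - I*√10 ≈ 3.0 - 3.1623*I)
J = 8 (J = 4 - 1*(-4) = 4 + 4 = 8)
l(N, m) = 8*m*(3 - I*√10) (l(N, m) = ((3 - I*√10)*m)*8 = (m*(3 - I*√10))*8 = 8*m*(3 - I*√10))
((573 + l(40, -32)) + (-12 + 11)²) + 1363 = ((573 + 8*(-32)*(3 - I*√10)) + (-12 + 11)²) + 1363 = ((573 + (-768 + 256*I*√10)) + (-1)²) + 1363 = ((-195 + 256*I*√10) + 1) + 1363 = (-194 + 256*I*√10) + 1363 = 1169 + 256*I*√10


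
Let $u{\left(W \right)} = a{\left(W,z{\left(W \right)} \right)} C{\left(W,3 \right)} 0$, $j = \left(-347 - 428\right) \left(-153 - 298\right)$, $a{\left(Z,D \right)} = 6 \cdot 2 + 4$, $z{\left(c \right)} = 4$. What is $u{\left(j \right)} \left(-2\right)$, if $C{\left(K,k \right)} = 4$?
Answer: $0$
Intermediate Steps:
$a{\left(Z,D \right)} = 16$ ($a{\left(Z,D \right)} = 12 + 4 = 16$)
$j = 349525$ ($j = \left(-775\right) \left(-451\right) = 349525$)
$u{\left(W \right)} = 0$ ($u{\left(W \right)} = 16 \cdot 4 \cdot 0 = 64 \cdot 0 = 0$)
$u{\left(j \right)} \left(-2\right) = 0 \left(-2\right) = 0$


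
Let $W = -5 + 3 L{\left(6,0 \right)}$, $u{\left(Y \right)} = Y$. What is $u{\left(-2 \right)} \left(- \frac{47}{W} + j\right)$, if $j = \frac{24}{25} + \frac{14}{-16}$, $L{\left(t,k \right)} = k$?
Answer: $- \frac{1897}{100} \approx -18.97$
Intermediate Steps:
$j = \frac{17}{200}$ ($j = 24 \cdot \frac{1}{25} + 14 \left(- \frac{1}{16}\right) = \frac{24}{25} - \frac{7}{8} = \frac{17}{200} \approx 0.085$)
$W = -5$ ($W = -5 + 3 \cdot 0 = -5 + 0 = -5$)
$u{\left(-2 \right)} \left(- \frac{47}{W} + j\right) = - 2 \left(- \frac{47}{-5} + \frac{17}{200}\right) = - 2 \left(\left(-47\right) \left(- \frac{1}{5}\right) + \frac{17}{200}\right) = - 2 \left(\frac{47}{5} + \frac{17}{200}\right) = \left(-2\right) \frac{1897}{200} = - \frac{1897}{100}$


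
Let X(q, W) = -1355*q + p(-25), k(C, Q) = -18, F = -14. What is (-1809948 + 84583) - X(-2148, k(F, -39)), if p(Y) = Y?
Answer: -4635880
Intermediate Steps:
X(q, W) = -25 - 1355*q (X(q, W) = -1355*q - 25 = -25 - 1355*q)
(-1809948 + 84583) - X(-2148, k(F, -39)) = (-1809948 + 84583) - (-25 - 1355*(-2148)) = -1725365 - (-25 + 2910540) = -1725365 - 1*2910515 = -1725365 - 2910515 = -4635880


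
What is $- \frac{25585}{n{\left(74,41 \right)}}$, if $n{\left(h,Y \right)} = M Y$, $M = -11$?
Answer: $\frac{25585}{451} \approx 56.729$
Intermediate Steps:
$n{\left(h,Y \right)} = - 11 Y$
$- \frac{25585}{n{\left(74,41 \right)}} = - \frac{25585}{\left(-11\right) 41} = - \frac{25585}{-451} = \left(-25585\right) \left(- \frac{1}{451}\right) = \frac{25585}{451}$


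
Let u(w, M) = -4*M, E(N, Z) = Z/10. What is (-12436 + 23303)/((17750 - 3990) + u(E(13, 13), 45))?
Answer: 10867/13580 ≈ 0.80022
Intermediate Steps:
E(N, Z) = Z/10 (E(N, Z) = Z*(⅒) = Z/10)
(-12436 + 23303)/((17750 - 3990) + u(E(13, 13), 45)) = (-12436 + 23303)/((17750 - 3990) - 4*45) = 10867/(13760 - 180) = 10867/13580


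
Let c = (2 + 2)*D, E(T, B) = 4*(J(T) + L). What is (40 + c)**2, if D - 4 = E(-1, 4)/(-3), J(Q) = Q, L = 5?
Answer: 10816/9 ≈ 1201.8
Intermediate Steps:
E(T, B) = 20 + 4*T (E(T, B) = 4*(T + 5) = 4*(5 + T) = 20 + 4*T)
D = -4/3 (D = 4 + (20 + 4*(-1))/(-3) = 4 + (20 - 4)*(-1/3) = 4 + 16*(-1/3) = 4 - 16/3 = -4/3 ≈ -1.3333)
c = -16/3 (c = (2 + 2)*(-4/3) = 4*(-4/3) = -16/3 ≈ -5.3333)
(40 + c)**2 = (40 - 16/3)**2 = (104/3)**2 = 10816/9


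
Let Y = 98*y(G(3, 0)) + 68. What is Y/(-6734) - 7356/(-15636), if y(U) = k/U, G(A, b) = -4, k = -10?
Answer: 3720103/8774402 ≈ 0.42397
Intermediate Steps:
y(U) = -10/U
Y = 313 (Y = 98*(-10/(-4)) + 68 = 98*(-10*(-¼)) + 68 = 98*(5/2) + 68 = 245 + 68 = 313)
Y/(-6734) - 7356/(-15636) = 313/(-6734) - 7356/(-15636) = 313*(-1/6734) - 7356*(-1/15636) = -313/6734 + 613/1303 = 3720103/8774402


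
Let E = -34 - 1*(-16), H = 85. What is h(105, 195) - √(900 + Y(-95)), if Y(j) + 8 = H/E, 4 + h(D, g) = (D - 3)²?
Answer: 10400 - √31942/6 ≈ 10370.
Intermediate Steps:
h(D, g) = -4 + (-3 + D)² (h(D, g) = -4 + (D - 3)² = -4 + (-3 + D)²)
E = -18 (E = -34 + 16 = -18)
Y(j) = -229/18 (Y(j) = -8 + 85/(-18) = -8 + 85*(-1/18) = -8 - 85/18 = -229/18)
h(105, 195) - √(900 + Y(-95)) = (-4 + (-3 + 105)²) - √(900 - 229/18) = (-4 + 102²) - √(15971/18) = (-4 + 10404) - √31942/6 = 10400 - √31942/6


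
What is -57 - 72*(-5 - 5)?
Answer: 663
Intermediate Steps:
-57 - 72*(-5 - 5) = -57 - 72*(-10) = -57 - 18*(-40) = -57 + 720 = 663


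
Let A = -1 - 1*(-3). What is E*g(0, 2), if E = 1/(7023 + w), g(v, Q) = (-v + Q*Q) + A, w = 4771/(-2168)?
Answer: 13008/15221093 ≈ 0.00085460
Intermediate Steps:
A = 2 (A = -1 + 3 = 2)
w = -4771/2168 (w = 4771*(-1/2168) = -4771/2168 ≈ -2.2006)
g(v, Q) = 2 + Q**2 - v (g(v, Q) = (-v + Q*Q) + 2 = (-v + Q**2) + 2 = (Q**2 - v) + 2 = 2 + Q**2 - v)
E = 2168/15221093 (E = 1/(7023 - 4771/2168) = 1/(15221093/2168) = 2168/15221093 ≈ 0.00014243)
E*g(0, 2) = 2168*(2 + 2**2 - 1*0)/15221093 = 2168*(2 + 4 + 0)/15221093 = (2168/15221093)*6 = 13008/15221093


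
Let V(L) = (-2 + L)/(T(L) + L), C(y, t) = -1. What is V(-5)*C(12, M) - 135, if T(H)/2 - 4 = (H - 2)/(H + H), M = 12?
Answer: -2935/22 ≈ -133.41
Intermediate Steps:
T(H) = 8 + (-2 + H)/H (T(H) = 8 + 2*((H - 2)/(H + H)) = 8 + 2*((-2 + H)/((2*H))) = 8 + 2*((-2 + H)*(1/(2*H))) = 8 + 2*((-2 + H)/(2*H)) = 8 + (-2 + H)/H)
V(L) = (-2 + L)/(9 + L - 2/L) (V(L) = (-2 + L)/((9 - 2/L) + L) = (-2 + L)/(9 + L - 2/L))
V(-5)*C(12, M) - 135 = -5*(-2 - 5)/(-2 + (-5)**2 + 9*(-5))*(-1) - 135 = -5*(-7)/(-2 + 25 - 45)*(-1) - 135 = -5*(-7)/(-22)*(-1) - 135 = -5*(-1/22)*(-7)*(-1) - 135 = -35/22*(-1) - 135 = 35/22 - 135 = -2935/22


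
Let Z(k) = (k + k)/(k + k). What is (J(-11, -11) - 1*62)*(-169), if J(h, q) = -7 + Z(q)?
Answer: 11492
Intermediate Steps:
Z(k) = 1 (Z(k) = (2*k)/((2*k)) = (2*k)*(1/(2*k)) = 1)
J(h, q) = -6 (J(h, q) = -7 + 1 = -6)
(J(-11, -11) - 1*62)*(-169) = (-6 - 1*62)*(-169) = (-6 - 62)*(-169) = -68*(-169) = 11492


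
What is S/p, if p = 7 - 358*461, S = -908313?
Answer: 908313/165031 ≈ 5.5039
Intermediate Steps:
p = -165031 (p = 7 - 165038 = -165031)
S/p = -908313/(-165031) = -908313*(-1/165031) = 908313/165031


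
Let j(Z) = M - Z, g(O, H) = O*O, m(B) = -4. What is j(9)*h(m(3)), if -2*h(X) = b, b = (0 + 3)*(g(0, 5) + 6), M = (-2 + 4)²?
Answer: 45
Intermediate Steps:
g(O, H) = O²
M = 4 (M = 2² = 4)
j(Z) = 4 - Z
b = 18 (b = (0 + 3)*(0² + 6) = 3*(0 + 6) = 3*6 = 18)
h(X) = -9 (h(X) = -½*18 = -9)
j(9)*h(m(3)) = (4 - 1*9)*(-9) = (4 - 9)*(-9) = -5*(-9) = 45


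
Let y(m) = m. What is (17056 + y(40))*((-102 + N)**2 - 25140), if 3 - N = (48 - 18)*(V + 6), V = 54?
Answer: 61221818856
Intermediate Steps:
N = -1797 (N = 3 - (48 - 18)*(54 + 6) = 3 - 30*60 = 3 - 1*1800 = 3 - 1800 = -1797)
(17056 + y(40))*((-102 + N)**2 - 25140) = (17056 + 40)*((-102 - 1797)**2 - 25140) = 17096*((-1899)**2 - 25140) = 17096*(3606201 - 25140) = 17096*3581061 = 61221818856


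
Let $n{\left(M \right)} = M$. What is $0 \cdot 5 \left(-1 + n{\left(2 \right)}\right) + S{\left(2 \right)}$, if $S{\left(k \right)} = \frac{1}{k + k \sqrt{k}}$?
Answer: $- \frac{1}{2} + \frac{\sqrt{2}}{2} \approx 0.20711$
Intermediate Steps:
$S{\left(k \right)} = \frac{1}{k + k^{\frac{3}{2}}}$
$0 \cdot 5 \left(-1 + n{\left(2 \right)}\right) + S{\left(2 \right)} = 0 \cdot 5 \left(-1 + 2\right) + \frac{1}{2 + 2^{\frac{3}{2}}} = 0 \cdot 5 \cdot 1 + \frac{1}{2 + 2 \sqrt{2}} = 0 \cdot 5 + \frac{1}{2 + 2 \sqrt{2}} = 0 + \frac{1}{2 + 2 \sqrt{2}} = \frac{1}{2 + 2 \sqrt{2}}$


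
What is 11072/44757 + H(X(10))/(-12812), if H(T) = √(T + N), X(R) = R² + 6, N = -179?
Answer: 11072/44757 - I*√73/12812 ≈ 0.24738 - 0.00066688*I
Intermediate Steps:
X(R) = 6 + R²
H(T) = √(-179 + T) (H(T) = √(T - 179) = √(-179 + T))
11072/44757 + H(X(10))/(-12812) = 11072/44757 + √(-179 + (6 + 10²))/(-12812) = 11072*(1/44757) + √(-179 + (6 + 100))*(-1/12812) = 11072/44757 + √(-179 + 106)*(-1/12812) = 11072/44757 + √(-73)*(-1/12812) = 11072/44757 + (I*√73)*(-1/12812) = 11072/44757 - I*√73/12812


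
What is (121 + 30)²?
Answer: 22801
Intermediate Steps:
(121 + 30)² = 151² = 22801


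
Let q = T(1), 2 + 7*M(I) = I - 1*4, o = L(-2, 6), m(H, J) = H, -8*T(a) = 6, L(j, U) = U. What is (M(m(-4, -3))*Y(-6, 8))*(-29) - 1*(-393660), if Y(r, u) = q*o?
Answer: 2754315/7 ≈ 3.9347e+5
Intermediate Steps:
T(a) = -¾ (T(a) = -⅛*6 = -¾)
o = 6
M(I) = -6/7 + I/7 (M(I) = -2/7 + (I - 1*4)/7 = -2/7 + (I - 4)/7 = -2/7 + (-4 + I)/7 = -2/7 + (-4/7 + I/7) = -6/7 + I/7)
q = -¾ ≈ -0.75000
Y(r, u) = -9/2 (Y(r, u) = -¾*6 = -9/2)
(M(m(-4, -3))*Y(-6, 8))*(-29) - 1*(-393660) = ((-6/7 + (⅐)*(-4))*(-9/2))*(-29) - 1*(-393660) = ((-6/7 - 4/7)*(-9/2))*(-29) + 393660 = -10/7*(-9/2)*(-29) + 393660 = (45/7)*(-29) + 393660 = -1305/7 + 393660 = 2754315/7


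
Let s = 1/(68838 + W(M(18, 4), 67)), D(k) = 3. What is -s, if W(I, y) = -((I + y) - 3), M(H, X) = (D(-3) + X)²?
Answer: -1/68725 ≈ -1.4551e-5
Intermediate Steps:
M(H, X) = (3 + X)²
W(I, y) = 3 - I - y (W(I, y) = -(-3 + I + y) = 3 - I - y)
s = 1/68725 (s = 1/(68838 + (3 - (3 + 4)² - 1*67)) = 1/(68838 + (3 - 1*7² - 67)) = 1/(68838 + (3 - 1*49 - 67)) = 1/(68838 + (3 - 49 - 67)) = 1/(68838 - 113) = 1/68725 ≈ 1.4551e-5)
-s = -1*1/68725 = -1/68725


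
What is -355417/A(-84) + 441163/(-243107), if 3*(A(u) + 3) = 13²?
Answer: -259283667937/38897120 ≈ -6665.9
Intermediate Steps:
A(u) = 160/3 (A(u) = -3 + (⅓)*13² = -3 + (⅓)*169 = -3 + 169/3 = 160/3)
-355417/A(-84) + 441163/(-243107) = -355417/160/3 + 441163/(-243107) = -355417*3/160 + 441163*(-1/243107) = -1066251/160 - 441163/243107 = -259283667937/38897120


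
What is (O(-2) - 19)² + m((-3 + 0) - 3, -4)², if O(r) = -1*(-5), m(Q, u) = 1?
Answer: 197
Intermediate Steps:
O(r) = 5
(O(-2) - 19)² + m((-3 + 0) - 3, -4)² = (5 - 19)² + 1² = (-14)² + 1 = 196 + 1 = 197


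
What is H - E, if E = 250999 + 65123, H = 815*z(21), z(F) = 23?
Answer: -297377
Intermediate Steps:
H = 18745 (H = 815*23 = 18745)
E = 316122
H - E = 18745 - 1*316122 = 18745 - 316122 = -297377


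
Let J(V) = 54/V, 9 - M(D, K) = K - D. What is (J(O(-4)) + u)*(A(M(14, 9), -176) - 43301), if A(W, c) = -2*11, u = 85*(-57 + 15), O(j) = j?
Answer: 310495941/2 ≈ 1.5525e+8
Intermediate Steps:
M(D, K) = 9 + D - K (M(D, K) = 9 - (K - D) = 9 + (D - K) = 9 + D - K)
u = -3570 (u = 85*(-42) = -3570)
A(W, c) = -22
(J(O(-4)) + u)*(A(M(14, 9), -176) - 43301) = (54/(-4) - 3570)*(-22 - 43301) = (54*(-¼) - 3570)*(-43323) = (-27/2 - 3570)*(-43323) = -7167/2*(-43323) = 310495941/2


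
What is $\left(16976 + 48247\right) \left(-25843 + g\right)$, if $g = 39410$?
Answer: $884880441$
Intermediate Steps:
$\left(16976 + 48247\right) \left(-25843 + g\right) = \left(16976 + 48247\right) \left(-25843 + 39410\right) = 65223 \cdot 13567 = 884880441$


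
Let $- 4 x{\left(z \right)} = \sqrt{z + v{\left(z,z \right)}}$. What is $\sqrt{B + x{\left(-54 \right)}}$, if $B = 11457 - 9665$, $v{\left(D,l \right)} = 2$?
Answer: $\frac{\sqrt{7168 - 2 i \sqrt{13}}}{2} \approx 42.332 - 0.021293 i$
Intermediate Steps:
$B = 1792$ ($B = 11457 - 9665 = 1792$)
$x{\left(z \right)} = - \frac{\sqrt{2 + z}}{4}$ ($x{\left(z \right)} = - \frac{\sqrt{z + 2}}{4} = - \frac{\sqrt{2 + z}}{4}$)
$\sqrt{B + x{\left(-54 \right)}} = \sqrt{1792 - \frac{\sqrt{2 - 54}}{4}} = \sqrt{1792 - \frac{\sqrt{-52}}{4}} = \sqrt{1792 - \frac{2 i \sqrt{13}}{4}} = \sqrt{1792 - \frac{i \sqrt{13}}{2}}$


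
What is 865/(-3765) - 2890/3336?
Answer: -152961/139556 ≈ -1.0961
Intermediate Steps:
865/(-3765) - 2890/3336 = 865*(-1/3765) - 2890*1/3336 = -173/753 - 1445/1668 = -152961/139556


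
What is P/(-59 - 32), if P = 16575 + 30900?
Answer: -47475/91 ≈ -521.70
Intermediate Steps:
P = 47475
P/(-59 - 32) = 47475/(-59 - 32) = 47475/(-91) = 47475*(-1/91) = -47475/91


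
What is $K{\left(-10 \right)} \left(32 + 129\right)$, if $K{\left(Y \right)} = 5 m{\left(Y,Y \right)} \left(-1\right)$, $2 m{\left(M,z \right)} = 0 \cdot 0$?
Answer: $0$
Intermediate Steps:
$m{\left(M,z \right)} = 0$ ($m{\left(M,z \right)} = \frac{0 \cdot 0}{2} = \frac{1}{2} \cdot 0 = 0$)
$K{\left(Y \right)} = 0$ ($K{\left(Y \right)} = 5 \cdot 0 \left(-1\right) = 0 \left(-1\right) = 0$)
$K{\left(-10 \right)} \left(32 + 129\right) = 0 \left(32 + 129\right) = 0 \cdot 161 = 0$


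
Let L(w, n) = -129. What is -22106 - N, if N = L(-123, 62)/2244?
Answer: -16535245/748 ≈ -22106.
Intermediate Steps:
N = -43/748 (N = -129/2244 = -129*1/2244 = -43/748 ≈ -0.057487)
-22106 - N = -22106 - 1*(-43/748) = -22106 + 43/748 = -16535245/748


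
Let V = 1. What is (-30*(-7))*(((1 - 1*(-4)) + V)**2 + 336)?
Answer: 78120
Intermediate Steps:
(-30*(-7))*(((1 - 1*(-4)) + V)**2 + 336) = (-30*(-7))*(((1 - 1*(-4)) + 1)**2 + 336) = 210*(((1 + 4) + 1)**2 + 336) = 210*((5 + 1)**2 + 336) = 210*(6**2 + 336) = 210*(36 + 336) = 210*372 = 78120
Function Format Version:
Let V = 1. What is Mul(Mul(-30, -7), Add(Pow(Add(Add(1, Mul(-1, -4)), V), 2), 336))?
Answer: 78120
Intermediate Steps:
Mul(Mul(-30, -7), Add(Pow(Add(Add(1, Mul(-1, -4)), V), 2), 336)) = Mul(Mul(-30, -7), Add(Pow(Add(Add(1, Mul(-1, -4)), 1), 2), 336)) = Mul(210, Add(Pow(Add(Add(1, 4), 1), 2), 336)) = Mul(210, Add(Pow(Add(5, 1), 2), 336)) = Mul(210, Add(Pow(6, 2), 336)) = Mul(210, Add(36, 336)) = Mul(210, 372) = 78120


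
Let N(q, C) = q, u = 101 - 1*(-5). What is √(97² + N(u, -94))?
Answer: √9515 ≈ 97.545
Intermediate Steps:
u = 106 (u = 101 + 5 = 106)
√(97² + N(u, -94)) = √(97² + 106) = √(9409 + 106) = √9515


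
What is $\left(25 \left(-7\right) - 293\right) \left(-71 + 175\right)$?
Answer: $-48672$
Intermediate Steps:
$\left(25 \left(-7\right) - 293\right) \left(-71 + 175\right) = \left(-175 - 293\right) 104 = \left(-468\right) 104 = -48672$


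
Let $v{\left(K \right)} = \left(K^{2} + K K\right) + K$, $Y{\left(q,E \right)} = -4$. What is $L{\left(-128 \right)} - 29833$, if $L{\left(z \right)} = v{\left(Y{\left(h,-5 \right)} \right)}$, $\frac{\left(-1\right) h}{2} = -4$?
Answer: $-29805$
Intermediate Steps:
$h = 8$ ($h = \left(-2\right) \left(-4\right) = 8$)
$v{\left(K \right)} = K + 2 K^{2}$ ($v{\left(K \right)} = \left(K^{2} + K^{2}\right) + K = 2 K^{2} + K = K + 2 K^{2}$)
$L{\left(z \right)} = 28$ ($L{\left(z \right)} = - 4 \left(1 + 2 \left(-4\right)\right) = - 4 \left(1 - 8\right) = \left(-4\right) \left(-7\right) = 28$)
$L{\left(-128 \right)} - 29833 = 28 - 29833 = -29805$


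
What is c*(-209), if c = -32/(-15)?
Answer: -6688/15 ≈ -445.87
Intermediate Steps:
c = 32/15 (c = -32*(-1/15) = 32/15 ≈ 2.1333)
c*(-209) = (32/15)*(-209) = -6688/15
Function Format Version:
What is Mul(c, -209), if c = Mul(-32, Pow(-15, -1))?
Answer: Rational(-6688, 15) ≈ -445.87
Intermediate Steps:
c = Rational(32, 15) (c = Mul(-32, Rational(-1, 15)) = Rational(32, 15) ≈ 2.1333)
Mul(c, -209) = Mul(Rational(32, 15), -209) = Rational(-6688, 15)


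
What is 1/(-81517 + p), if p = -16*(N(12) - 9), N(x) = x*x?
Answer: -1/83677 ≈ -1.1951e-5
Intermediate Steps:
N(x) = x²
p = -2160 (p = -16*(12² - 9) = -16*(144 - 9) = -16*135 = -2160)
1/(-81517 + p) = 1/(-81517 - 2160) = 1/(-83677) = -1/83677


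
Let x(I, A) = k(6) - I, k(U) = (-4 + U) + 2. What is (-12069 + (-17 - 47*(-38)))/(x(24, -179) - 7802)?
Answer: 5150/3911 ≈ 1.3168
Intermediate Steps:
k(U) = -2 + U
x(I, A) = 4 - I (x(I, A) = (-2 + 6) - I = 4 - I)
(-12069 + (-17 - 47*(-38)))/(x(24, -179) - 7802) = (-12069 + (-17 - 47*(-38)))/((4 - 1*24) - 7802) = (-12069 + (-17 + 1786))/((4 - 24) - 7802) = (-12069 + 1769)/(-20 - 7802) = -10300/(-7822) = -10300*(-1/7822) = 5150/3911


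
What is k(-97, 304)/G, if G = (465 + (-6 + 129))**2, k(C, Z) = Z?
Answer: 19/21609 ≈ 0.00087926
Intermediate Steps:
G = 345744 (G = (465 + 123)**2 = 588**2 = 345744)
k(-97, 304)/G = 304/345744 = 304*(1/345744) = 19/21609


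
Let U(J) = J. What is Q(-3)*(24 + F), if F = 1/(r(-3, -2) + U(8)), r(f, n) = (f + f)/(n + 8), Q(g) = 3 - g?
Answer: 1014/7 ≈ 144.86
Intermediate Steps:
r(f, n) = 2*f/(8 + n) (r(f, n) = (2*f)/(8 + n) = 2*f/(8 + n))
F = ⅐ (F = 1/(2*(-3)/(8 - 2) + 8) = 1/(2*(-3)/6 + 8) = 1/(2*(-3)*(⅙) + 8) = 1/(-1 + 8) = 1/7 = ⅐ ≈ 0.14286)
Q(-3)*(24 + F) = (3 - 1*(-3))*(24 + ⅐) = (3 + 3)*(169/7) = 6*(169/7) = 1014/7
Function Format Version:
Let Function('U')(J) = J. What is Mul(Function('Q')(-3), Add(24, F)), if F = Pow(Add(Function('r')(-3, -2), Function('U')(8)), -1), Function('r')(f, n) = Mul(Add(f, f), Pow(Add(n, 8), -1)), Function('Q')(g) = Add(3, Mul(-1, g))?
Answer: Rational(1014, 7) ≈ 144.86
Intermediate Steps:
Function('r')(f, n) = Mul(2, f, Pow(Add(8, n), -1)) (Function('r')(f, n) = Mul(Mul(2, f), Pow(Add(8, n), -1)) = Mul(2, f, Pow(Add(8, n), -1)))
F = Rational(1, 7) (F = Pow(Add(Mul(2, -3, Pow(Add(8, -2), -1)), 8), -1) = Pow(Add(Mul(2, -3, Pow(6, -1)), 8), -1) = Pow(Add(Mul(2, -3, Rational(1, 6)), 8), -1) = Pow(Add(-1, 8), -1) = Pow(7, -1) = Rational(1, 7) ≈ 0.14286)
Mul(Function('Q')(-3), Add(24, F)) = Mul(Add(3, Mul(-1, -3)), Add(24, Rational(1, 7))) = Mul(Add(3, 3), Rational(169, 7)) = Mul(6, Rational(169, 7)) = Rational(1014, 7)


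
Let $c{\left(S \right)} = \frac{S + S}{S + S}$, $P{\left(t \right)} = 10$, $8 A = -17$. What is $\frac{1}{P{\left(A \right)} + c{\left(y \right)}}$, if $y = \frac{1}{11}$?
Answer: $\frac{1}{11} \approx 0.090909$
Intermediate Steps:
$A = - \frac{17}{8}$ ($A = \frac{1}{8} \left(-17\right) = - \frac{17}{8} \approx -2.125$)
$y = \frac{1}{11} \approx 0.090909$
$c{\left(S \right)} = 1$ ($c{\left(S \right)} = \frac{2 S}{2 S} = 2 S \frac{1}{2 S} = 1$)
$\frac{1}{P{\left(A \right)} + c{\left(y \right)}} = \frac{1}{10 + 1} = \frac{1}{11}$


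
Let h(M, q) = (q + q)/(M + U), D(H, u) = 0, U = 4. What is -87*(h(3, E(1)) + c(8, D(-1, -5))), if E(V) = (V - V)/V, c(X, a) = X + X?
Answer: -1392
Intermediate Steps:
c(X, a) = 2*X
E(V) = 0 (E(V) = 0/V = 0)
h(M, q) = 2*q/(4 + M) (h(M, q) = (q + q)/(M + 4) = (2*q)/(4 + M) = 2*q/(4 + M))
-87*(h(3, E(1)) + c(8, D(-1, -5))) = -87*(2*0/(4 + 3) + 2*8) = -87*(2*0/7 + 16) = -87*(2*0*(⅐) + 16) = -87*(0 + 16) = -87*16 = -1392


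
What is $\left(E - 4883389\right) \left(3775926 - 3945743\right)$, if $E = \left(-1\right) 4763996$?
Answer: $1638289978545$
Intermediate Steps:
$E = -4763996$
$\left(E - 4883389\right) \left(3775926 - 3945743\right) = \left(-4763996 - 4883389\right) \left(3775926 - 3945743\right) = \left(-9647385\right) \left(-169817\right) = 1638289978545$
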